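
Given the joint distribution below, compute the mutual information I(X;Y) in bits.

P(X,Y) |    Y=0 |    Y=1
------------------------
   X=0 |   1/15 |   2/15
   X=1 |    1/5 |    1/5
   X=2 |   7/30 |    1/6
0.0244 bits

Mutual information: I(X;Y) = H(X) + H(Y) - H(X,Y)

Marginals:
P(X) = (1/5, 2/5, 2/5), H(X) = 1.5219 bits
P(Y) = (1/2, 1/2), H(Y) = 1.0000 bits

Joint entropy: H(X,Y) = 2.4975 bits

I(X;Y) = 1.5219 + 1.0000 - 2.4975 = 0.0244 bits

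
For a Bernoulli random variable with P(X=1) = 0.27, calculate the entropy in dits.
0.2533 dits

The binary entropy function is:
H(p) = -p log(p) - (1-p) log(1-p)

H(0.27) = -0.27 × log_10(0.27) - 0.73 × log_10(0.73)
H(0.27) = 0.2533 dits

Note: Binary entropy is maximized at p=0.5 (H=1 bit) and minimized at p=0 or p=1 (H=0).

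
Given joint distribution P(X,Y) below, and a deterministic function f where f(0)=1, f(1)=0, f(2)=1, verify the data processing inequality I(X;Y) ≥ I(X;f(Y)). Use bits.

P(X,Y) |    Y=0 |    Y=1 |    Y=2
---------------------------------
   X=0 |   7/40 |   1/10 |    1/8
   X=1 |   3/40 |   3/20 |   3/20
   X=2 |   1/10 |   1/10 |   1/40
I(X;Y) = 0.0789, I(X;f(Y)) = 0.0225, inequality holds: 0.0789 ≥ 0.0225

Data Processing Inequality: For any Markov chain X → Y → Z, we have I(X;Y) ≥ I(X;Z).

Here Z = f(Y) is a deterministic function of Y, forming X → Y → Z.

Original I(X;Y) = 0.0789 bits

After applying f:
P(X,Z) where Z=f(Y):
- P(X,Z=0) = P(X,Y=1)
- P(X,Z=1) = P(X,Y=0) + P(X,Y=2)

I(X;Z) = I(X;f(Y)) = 0.0225 bits

Verification: 0.0789 ≥ 0.0225 ✓

Information cannot be created by processing; the function f can only lose information about X.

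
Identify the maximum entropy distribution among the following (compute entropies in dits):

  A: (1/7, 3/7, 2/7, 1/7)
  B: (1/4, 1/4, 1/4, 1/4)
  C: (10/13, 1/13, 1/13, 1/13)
B

For a discrete distribution over n outcomes, entropy is maximized by the uniform distribution.

Computing entropies:
H(A) = 0.5546 dits
H(B) = 0.6021 dits
H(C) = 0.3447 dits

The uniform distribution (where all probabilities equal 1/4) achieves the maximum entropy of log_10(4) = 0.6021 dits.

Distribution B has the highest entropy.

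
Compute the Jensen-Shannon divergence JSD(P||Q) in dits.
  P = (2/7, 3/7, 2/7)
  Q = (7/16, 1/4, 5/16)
0.0088 dits

Jensen-Shannon divergence is:
JSD(P||Q) = 0.5 × D_KL(P||M) + 0.5 × D_KL(Q||M)
where M = 0.5 × (P + Q) is the mixture distribution.

M = 0.5 × (2/7, 3/7, 2/7) + 0.5 × (7/16, 1/4, 5/16) = (0.361607, 0.339286, 0.299107)

D_KL(P||M) = 0.0086 dits
D_KL(Q||M) = 0.0090 dits

JSD(P||Q) = 0.5 × 0.0086 + 0.5 × 0.0090 = 0.0088 dits

Unlike KL divergence, JSD is symmetric and bounded: 0 ≤ JSD ≤ log(2).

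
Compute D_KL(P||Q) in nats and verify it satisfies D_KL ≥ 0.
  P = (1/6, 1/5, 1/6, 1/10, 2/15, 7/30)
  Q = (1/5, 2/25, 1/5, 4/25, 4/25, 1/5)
0.0871 nats

KL divergence satisfies the Gibbs inequality: D_KL(P||Q) ≥ 0 for all distributions P, Q.

D_KL(P||Q) = Σ p(x) log(p(x)/q(x))
Term by term:
  x=0: 1/6 × log_e[(1/6)/(1/5)] = -0.0304
  x=1: 1/5 × log_e[(1/5)/(2/25)] = 0.1833
  x=2: 1/6 × log_e[(1/6)/(1/5)] = -0.0304
  x=3: 1/10 × log_e[(1/10)/(4/25)] = -0.0470
  x=4: 2/15 × log_e[(2/15)/(4/25)] = -0.0243
  x=5: 7/30 × log_e[(7/30)/(1/5)] = 0.0360
D_KL(P||Q) = 0.0871 nats

D_KL(P||Q) = 0.0871 ≥ 0 ✓

This non-negativity is a fundamental property: relative entropy cannot be negative because it measures how different Q is from P.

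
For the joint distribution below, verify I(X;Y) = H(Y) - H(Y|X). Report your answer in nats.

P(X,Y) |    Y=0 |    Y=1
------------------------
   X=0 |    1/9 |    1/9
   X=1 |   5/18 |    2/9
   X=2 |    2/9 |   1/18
I(X;Y) = 0.0317 nats

Mutual information has multiple equivalent forms:
- I(X;Y) = H(X) - H(X|Y)
- I(X;Y) = H(Y) - H(Y|X)
- I(X;Y) = H(X) + H(Y) - H(X,Y)

Computing all quantities:
H(X) = 1.0366, H(Y) = 0.6682, H(X,Y) = 1.6731
H(X|Y) = 1.0049, H(Y|X) = 0.6365

Verification:
H(X) - H(X|Y) = 1.0366 - 1.0049 = 0.0317
H(Y) - H(Y|X) = 0.6682 - 0.6365 = 0.0317
H(X) + H(Y) - H(X,Y) = 1.0366 + 0.6682 - 1.6731 = 0.0317

All forms give I(X;Y) = 0.0317 nats. ✓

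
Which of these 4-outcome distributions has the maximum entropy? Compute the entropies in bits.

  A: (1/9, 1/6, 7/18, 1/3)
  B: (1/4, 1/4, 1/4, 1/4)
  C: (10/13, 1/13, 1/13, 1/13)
B

For a discrete distribution over n outcomes, entropy is maximized by the uniform distribution.

Computing entropies:
H(A) = 1.8413 bits
H(B) = 2.0000 bits
H(C) = 1.1451 bits

The uniform distribution (where all probabilities equal 1/4) achieves the maximum entropy of log_2(4) = 2.0000 bits.

Distribution B has the highest entropy.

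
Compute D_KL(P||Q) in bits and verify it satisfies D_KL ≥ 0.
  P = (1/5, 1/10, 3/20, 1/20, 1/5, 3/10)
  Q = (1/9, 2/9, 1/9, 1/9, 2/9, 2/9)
0.1612 bits

KL divergence satisfies the Gibbs inequality: D_KL(P||Q) ≥ 0 for all distributions P, Q.

D_KL(P||Q) = Σ p(x) log(p(x)/q(x))
Term by term:
  x=0: 1/5 × log_2[(1/5)/(1/9)] = 0.1696
  x=1: 1/10 × log_2[(1/10)/(2/9)] = -0.1152
  x=2: 3/20 × log_2[(3/20)/(1/9)] = 0.0649
  x=3: 1/20 × log_2[(1/20)/(1/9)] = -0.0576
  x=4: 1/5 × log_2[(1/5)/(2/9)] = -0.0304
  x=5: 3/10 × log_2[(3/10)/(2/9)] = 0.1299
D_KL(P||Q) = 0.1612 bits

D_KL(P||Q) = 0.1612 ≥ 0 ✓

This non-negativity is a fundamental property: relative entropy cannot be negative because it measures how different Q is from P.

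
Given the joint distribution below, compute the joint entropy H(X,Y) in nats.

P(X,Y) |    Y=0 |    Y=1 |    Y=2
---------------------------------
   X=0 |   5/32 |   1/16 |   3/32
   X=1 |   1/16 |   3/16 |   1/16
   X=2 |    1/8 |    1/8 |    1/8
2.1255 nats

Joint entropy is H(X,Y) = -Σ_{x,y} p(x,y) log p(x,y).

Summing over all non-zero entries:
H(X,Y) = -[5/32·log_e(5/32) + 1/16·log_e(1/16) + 3/32·log_e(3/32) + 1/16·log_e(1/16) + 3/16·log_e(3/16) + 1/16·log_e(1/16) + 1/8·log_e(1/8) + 1/8·log_e(1/8) + 1/8·log_e(1/8)]
H(X,Y) = 2.1255 nats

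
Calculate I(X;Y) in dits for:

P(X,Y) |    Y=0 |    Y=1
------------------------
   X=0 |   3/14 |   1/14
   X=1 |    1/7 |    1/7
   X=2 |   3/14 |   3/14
0.0118 dits

Mutual information: I(X;Y) = H(X) + H(Y) - H(X,Y)

Marginals:
P(X) = (2/7, 2/7, 3/7), H(X) = 0.4686 dits
P(Y) = (4/7, 3/7), H(Y) = 0.2966 dits

Joint entropy: H(X,Y) = 0.7534 dits

I(X;Y) = 0.4686 + 0.2966 - 0.7534 = 0.0118 dits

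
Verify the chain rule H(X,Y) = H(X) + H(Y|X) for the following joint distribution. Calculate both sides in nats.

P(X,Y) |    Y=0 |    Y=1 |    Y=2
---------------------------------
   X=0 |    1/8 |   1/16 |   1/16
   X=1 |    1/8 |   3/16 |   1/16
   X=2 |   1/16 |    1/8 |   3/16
H(X,Y) = 2.1007, H(X) = 1.0822, H(Y|X) = 1.0185 (all in nats)

Chain rule: H(X,Y) = H(X) + H(Y|X)

Left side — joint entropy directly:
H(X,Y) = -Σ p(x,y) log p(x,y) = 2.1007 nats

Right side — compute H(Y|X) from the conditional distributions:
P(X) = (1/4, 3/8, 3/8), so H(X) = 1.0822 nats
H(Y|X) = Σ_x P(X=x) · H(Y|X=x):
  P(Y|X=0) = (1/2, 1/4, 1/4), H(Y|X=0) = 1.0397, weight P(X=0) = 1/4
  P(Y|X=1) = (1/3, 1/2, 1/6), H(Y|X=1) = 1.0114, weight P(X=1) = 3/8
  P(Y|X=2) = (1/6, 1/3, 1/2), H(Y|X=2) = 1.0114, weight P(X=2) = 3/8
H(Y|X) = 1.0185 nats

H(X) + H(Y|X) = 1.0822 + 1.0185 = 2.1007 nats

Both sides equal 2.1007 nats. ✓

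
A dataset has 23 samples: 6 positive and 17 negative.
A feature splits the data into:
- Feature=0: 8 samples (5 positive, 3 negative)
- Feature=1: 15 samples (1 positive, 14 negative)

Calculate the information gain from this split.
0.2656 bits

Information Gain = H(Y) - H(Y|Feature)

Before split:
P(positive) = 6/23 = 0.2609
H(Y) = 0.8281 bits

After split:
Feature=0: H = 0.9544 bits (weight = 8/23)
Feature=1: H = 0.3534 bits (weight = 15/23)
H(Y|Feature) = (8/23)×0.9544 + (15/23)×0.3534 = 0.5624 bits

Information Gain = 0.8281 - 0.5624 = 0.2656 bits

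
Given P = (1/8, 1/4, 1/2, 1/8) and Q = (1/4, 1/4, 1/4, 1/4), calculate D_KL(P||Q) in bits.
0.2500 bits

KL divergence: D_KL(P||Q) = Σ p(x) log(p(x)/q(x))

Computing term by term:
  x=0: 1/8 × log_2[(1/8)/(1/4)] = 1/8 × -1.0000 = -0.1250
  x=1: 1/4 × log_2[(1/4)/(1/4)] = 1/4 × 0.0000 = 0.0000
  x=2: 1/2 × log_2[(1/2)/(1/4)] = 1/2 × 1.0000 = 0.5000
  x=3: 1/8 × log_2[(1/8)/(1/4)] = 1/8 × -1.0000 = -0.1250

D_KL(P||Q) = 0.2500 bits

Note: KL divergence is always non-negative and equals 0 iff P = Q.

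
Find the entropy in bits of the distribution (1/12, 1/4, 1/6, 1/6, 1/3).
2.1887 bits

Shannon entropy is H(X) = -Σ p(x) log p(x).

For P = (1/12, 1/4, 1/6, 1/6, 1/3):
H = -1/12 × log_2(1/12) -1/4 × log_2(1/4) -1/6 × log_2(1/6) -1/6 × log_2(1/6) -1/3 × log_2(1/3)
H = 2.1887 bits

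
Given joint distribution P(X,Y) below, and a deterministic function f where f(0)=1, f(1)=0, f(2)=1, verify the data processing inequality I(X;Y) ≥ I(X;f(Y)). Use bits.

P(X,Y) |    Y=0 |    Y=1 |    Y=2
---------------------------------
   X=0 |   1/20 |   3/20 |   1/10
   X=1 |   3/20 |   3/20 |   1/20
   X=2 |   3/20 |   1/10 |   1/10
I(X;Y) = 0.0692, I(X;f(Y)) = 0.0240, inequality holds: 0.0692 ≥ 0.0240

Data Processing Inequality: For any Markov chain X → Y → Z, we have I(X;Y) ≥ I(X;Z).

Here Z = f(Y) is a deterministic function of Y, forming X → Y → Z.

Original I(X;Y) = 0.0692 bits

After applying f:
P(X,Z) where Z=f(Y):
- P(X,Z=0) = P(X,Y=1)
- P(X,Z=1) = P(X,Y=0) + P(X,Y=2)

I(X;Z) = I(X;f(Y)) = 0.0240 bits

Verification: 0.0692 ≥ 0.0240 ✓

Information cannot be created by processing; the function f can only lose information about X.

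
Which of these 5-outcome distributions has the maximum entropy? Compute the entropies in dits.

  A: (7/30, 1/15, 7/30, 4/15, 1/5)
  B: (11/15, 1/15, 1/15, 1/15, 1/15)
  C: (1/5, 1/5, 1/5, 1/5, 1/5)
C

For a discrete distribution over n outcomes, entropy is maximized by the uniform distribution.

Computing entropies:
H(A) = 0.6662 dits
H(B) = 0.4124 dits
H(C) = 0.6990 dits

The uniform distribution (where all probabilities equal 1/5) achieves the maximum entropy of log_10(5) = 0.6990 dits.

Distribution C has the highest entropy.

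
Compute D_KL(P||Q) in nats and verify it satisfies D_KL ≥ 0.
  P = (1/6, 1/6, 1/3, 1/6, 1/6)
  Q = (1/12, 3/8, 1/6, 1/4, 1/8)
0.1918 nats

KL divergence satisfies the Gibbs inequality: D_KL(P||Q) ≥ 0 for all distributions P, Q.

D_KL(P||Q) = Σ p(x) log(p(x)/q(x))
Term by term:
  x=0: 1/6 × log_e[(1/6)/(1/12)] = 0.1155
  x=1: 1/6 × log_e[(1/6)/(3/8)] = -0.1352
  x=2: 1/3 × log_e[(1/3)/(1/6)] = 0.2310
  x=3: 1/6 × log_e[(1/6)/(1/4)] = -0.0676
  x=4: 1/6 × log_e[(1/6)/(1/8)] = 0.0479
D_KL(P||Q) = 0.1918 nats

D_KL(P||Q) = 0.1918 ≥ 0 ✓

This non-negativity is a fundamental property: relative entropy cannot be negative because it measures how different Q is from P.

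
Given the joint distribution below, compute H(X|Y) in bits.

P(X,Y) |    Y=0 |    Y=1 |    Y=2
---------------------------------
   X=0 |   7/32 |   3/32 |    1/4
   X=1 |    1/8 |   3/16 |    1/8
0.9277 bits

Using the chain rule: H(X|Y) = H(X,Y) - H(Y)

First, compute H(X,Y) = 2.5026 bits

Marginal P(Y) = (11/32, 9/32, 3/8)
H(Y) = 1.5749 bits

H(X|Y) = H(X,Y) - H(Y) = 2.5026 - 1.5749 = 0.9277 bits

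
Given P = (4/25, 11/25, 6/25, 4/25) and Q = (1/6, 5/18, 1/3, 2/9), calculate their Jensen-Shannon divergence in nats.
0.0156 nats

Jensen-Shannon divergence is:
JSD(P||Q) = 0.5 × D_KL(P||M) + 0.5 × D_KL(Q||M)
where M = 0.5 × (P + Q) is the mixture distribution.

M = 0.5 × (4/25, 11/25, 6/25, 4/25) + 0.5 × (1/6, 5/18, 1/3, 2/9) = (0.163333, 0.358889, 0.286667, 0.191111)

D_KL(P||M) = 0.0153 nats
D_KL(Q||M) = 0.0160 nats

JSD(P||Q) = 0.5 × 0.0153 + 0.5 × 0.0160 = 0.0156 nats

Unlike KL divergence, JSD is symmetric and bounded: 0 ≤ JSD ≤ log(2).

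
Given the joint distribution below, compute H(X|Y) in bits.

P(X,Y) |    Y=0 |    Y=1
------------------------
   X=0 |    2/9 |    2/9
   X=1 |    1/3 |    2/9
0.9839 bits

Using the chain rule: H(X|Y) = H(X,Y) - H(Y)

First, compute H(X,Y) = 1.9749 bits

Marginal P(Y) = (5/9, 4/9)
H(Y) = 0.9911 bits

H(X|Y) = H(X,Y) - H(Y) = 1.9749 - 0.9911 = 0.9839 bits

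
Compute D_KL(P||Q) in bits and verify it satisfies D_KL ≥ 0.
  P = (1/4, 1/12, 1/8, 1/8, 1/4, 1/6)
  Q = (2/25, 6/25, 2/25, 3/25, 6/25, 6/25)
0.2987 bits

KL divergence satisfies the Gibbs inequality: D_KL(P||Q) ≥ 0 for all distributions P, Q.

D_KL(P||Q) = Σ p(x) log(p(x)/q(x))
Term by term:
  x=0: 1/4 × log_2[(1/4)/(2/25)] = 0.4110
  x=1: 1/12 × log_2[(1/12)/(6/25)] = -0.1272
  x=2: 1/8 × log_2[(1/8)/(2/25)] = 0.0805
  x=3: 1/8 × log_2[(1/8)/(3/25)] = 0.0074
  x=4: 1/4 × log_2[(1/4)/(6/25)] = 0.0147
  x=5: 1/6 × log_2[(1/6)/(6/25)] = -0.0877
D_KL(P||Q) = 0.2987 bits

D_KL(P||Q) = 0.2987 ≥ 0 ✓

This non-negativity is a fundamental property: relative entropy cannot be negative because it measures how different Q is from P.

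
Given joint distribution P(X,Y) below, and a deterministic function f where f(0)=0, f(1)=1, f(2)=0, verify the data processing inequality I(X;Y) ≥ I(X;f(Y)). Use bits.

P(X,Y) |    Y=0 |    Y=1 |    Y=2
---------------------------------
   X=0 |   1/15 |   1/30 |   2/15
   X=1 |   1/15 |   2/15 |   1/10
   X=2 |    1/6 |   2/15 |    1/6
I(X;Y) = 0.0540, I(X;f(Y)) = 0.0431, inequality holds: 0.0540 ≥ 0.0431

Data Processing Inequality: For any Markov chain X → Y → Z, we have I(X;Y) ≥ I(X;Z).

Here Z = f(Y) is a deterministic function of Y, forming X → Y → Z.

Original I(X;Y) = 0.0540 bits

After applying f:
P(X,Z) where Z=f(Y):
- P(X,Z=0) = P(X,Y=0) + P(X,Y=2)
- P(X,Z=1) = P(X,Y=1)

I(X;Z) = I(X;f(Y)) = 0.0431 bits

Verification: 0.0540 ≥ 0.0431 ✓

Information cannot be created by processing; the function f can only lose information about X.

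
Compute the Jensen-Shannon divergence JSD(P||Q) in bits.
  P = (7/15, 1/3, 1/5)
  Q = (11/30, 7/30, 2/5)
0.0352 bits

Jensen-Shannon divergence is:
JSD(P||Q) = 0.5 × D_KL(P||M) + 0.5 × D_KL(Q||M)
where M = 0.5 × (P + Q) is the mixture distribution.

M = 0.5 × (7/15, 1/3, 1/5) + 0.5 × (11/30, 7/30, 2/5) = (5/12, 0.283333, 3/10)

D_KL(P||M) = 0.0375 bits
D_KL(Q||M) = 0.0330 bits

JSD(P||Q) = 0.5 × 0.0375 + 0.5 × 0.0330 = 0.0352 bits

Unlike KL divergence, JSD is symmetric and bounded: 0 ≤ JSD ≤ log(2).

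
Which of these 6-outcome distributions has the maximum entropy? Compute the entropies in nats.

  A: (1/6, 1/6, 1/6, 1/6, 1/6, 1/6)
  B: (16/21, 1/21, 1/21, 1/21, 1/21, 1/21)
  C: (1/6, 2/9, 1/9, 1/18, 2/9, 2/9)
A

For a discrete distribution over n outcomes, entropy is maximized by the uniform distribution.

Computing entropies:
H(A) = 1.7918 nats
H(B) = 0.9321 nats
H(C) = 1.7061 nats

The uniform distribution (where all probabilities equal 1/6) achieves the maximum entropy of log_e(6) = 1.7918 nats.

Distribution A has the highest entropy.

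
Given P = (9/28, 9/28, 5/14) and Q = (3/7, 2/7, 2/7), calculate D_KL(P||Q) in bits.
0.0362 bits

KL divergence: D_KL(P||Q) = Σ p(x) log(p(x)/q(x))

Computing term by term:
  x=0: 9/28 × log_2[(9/28)/(3/7)] = 9/28 × -0.4150 = -0.1334
  x=1: 9/28 × log_2[(9/28)/(2/7)] = 9/28 × 0.1699 = 0.0546
  x=2: 5/14 × log_2[(5/14)/(2/7)] = 5/14 × 0.3219 = 0.1150

D_KL(P||Q) = 0.0362 bits

Note: KL divergence is always non-negative and equals 0 iff P = Q.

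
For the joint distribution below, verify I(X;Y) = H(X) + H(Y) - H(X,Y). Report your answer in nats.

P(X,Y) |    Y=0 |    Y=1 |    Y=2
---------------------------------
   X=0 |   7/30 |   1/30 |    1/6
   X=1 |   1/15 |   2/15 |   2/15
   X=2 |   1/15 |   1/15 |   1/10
I(X;Y) = 0.0814 nats

Mutual information has multiple equivalent forms:
- I(X;Y) = H(X) - H(X|Y)
- I(X;Y) = H(Y) - H(Y|X)
- I(X;Y) = H(X) + H(Y) - H(X,Y)

Computing all quantities:
H(X) = 1.0681, H(Y) = 1.0740, H(X,Y) = 2.0607
H(X|Y) = 0.9868, H(Y|X) = 0.9926

Verification:
H(X) - H(X|Y) = 1.0681 - 0.9868 = 0.0814
H(Y) - H(Y|X) = 1.0740 - 0.9926 = 0.0814
H(X) + H(Y) - H(X,Y) = 1.0681 + 1.0740 - 2.0607 = 0.0814

All forms give I(X;Y) = 0.0814 nats. ✓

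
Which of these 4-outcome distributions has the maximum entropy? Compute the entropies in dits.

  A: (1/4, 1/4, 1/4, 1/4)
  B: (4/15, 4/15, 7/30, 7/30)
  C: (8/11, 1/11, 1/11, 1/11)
A

For a discrete distribution over n outcomes, entropy is maximized by the uniform distribution.

Computing entropies:
H(A) = 0.6021 dits
H(B) = 0.6011 dits
H(C) = 0.3846 dits

The uniform distribution (where all probabilities equal 1/4) achieves the maximum entropy of log_10(4) = 0.6021 dits.

Distribution A has the highest entropy.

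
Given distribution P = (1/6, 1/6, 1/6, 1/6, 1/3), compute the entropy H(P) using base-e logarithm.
1.5607 nats

Shannon entropy is H(X) = -Σ p(x) log p(x).

For P = (1/6, 1/6, 1/6, 1/6, 1/3):
H = -1/6 × log_e(1/6) -1/6 × log_e(1/6) -1/6 × log_e(1/6) -1/6 × log_e(1/6) -1/3 × log_e(1/3)
H = 1.5607 nats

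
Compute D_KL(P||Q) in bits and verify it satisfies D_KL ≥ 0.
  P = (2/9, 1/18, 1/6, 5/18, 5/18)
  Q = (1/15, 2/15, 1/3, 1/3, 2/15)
0.3702 bits

KL divergence satisfies the Gibbs inequality: D_KL(P||Q) ≥ 0 for all distributions P, Q.

D_KL(P||Q) = Σ p(x) log(p(x)/q(x))
Term by term:
  x=0: 2/9 × log_2[(2/9)/(1/15)] = 0.3860
  x=1: 1/18 × log_2[(1/18)/(2/15)] = -0.0702
  x=2: 1/6 × log_2[(1/6)/(1/3)] = -0.1667
  x=3: 5/18 × log_2[(5/18)/(1/3)] = -0.0731
  x=4: 5/18 × log_2[(5/18)/(2/15)] = 0.2941
D_KL(P||Q) = 0.3702 bits

D_KL(P||Q) = 0.3702 ≥ 0 ✓

This non-negativity is a fundamental property: relative entropy cannot be negative because it measures how different Q is from P.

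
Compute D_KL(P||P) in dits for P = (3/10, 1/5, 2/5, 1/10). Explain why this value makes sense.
0.0000 dits

KL divergence satisfies the Gibbs inequality: D_KL(P||Q) ≥ 0 for all distributions P, Q.

D_KL(P||Q) = Σ p(x) log(p(x)/q(x))
Each term is p(x) × log_10(p(x)/p(x)) = p(x) × log_10(1) = 0, so the sum is 0.
D_KL(P||Q) = 0.0000 dits

When P = Q, the KL divergence is exactly 0, as there is no 'divergence' between identical distributions.

This non-negativity is a fundamental property: relative entropy cannot be negative because it measures how different Q is from P.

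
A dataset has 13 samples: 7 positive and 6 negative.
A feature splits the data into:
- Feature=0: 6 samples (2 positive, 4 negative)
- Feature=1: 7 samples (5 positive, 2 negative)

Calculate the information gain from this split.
0.1071 bits

Information Gain = H(Y) - H(Y|Feature)

Before split:
P(positive) = 7/13 = 0.5385
H(Y) = 0.9957 bits

After split:
Feature=0: H = 0.9183 bits (weight = 6/13)
Feature=1: H = 0.8631 bits (weight = 7/13)
H(Y|Feature) = (6/13)×0.9183 + (7/13)×0.8631 = 0.8886 bits

Information Gain = 0.9957 - 0.8886 = 0.1071 bits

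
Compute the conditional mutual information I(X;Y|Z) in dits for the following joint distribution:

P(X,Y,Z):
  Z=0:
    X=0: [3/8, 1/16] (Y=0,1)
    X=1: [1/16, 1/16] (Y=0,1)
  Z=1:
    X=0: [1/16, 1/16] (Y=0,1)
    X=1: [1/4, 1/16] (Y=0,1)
0.0220 dits

Conditional mutual information: I(X;Y|Z) = H(X|Z) + H(Y|Z) - H(X,Y|Z)

H(Z) = 0.2976
H(X,Z) = 0.5407 → H(X|Z) = 0.2431
H(Y,Z) = 0.5407 → H(Y|Z) = 0.2431
H(X,Y,Z) = 0.7618 → H(X,Y|Z) = 0.4642

I(X;Y|Z) = 0.2431 + 0.2431 - 0.4642 = 0.0220 dits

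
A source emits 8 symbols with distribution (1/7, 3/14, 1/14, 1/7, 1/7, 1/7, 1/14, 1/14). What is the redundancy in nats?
0.0719 nats

Redundancy measures how far a source is from maximum entropy:
R = H_max - H(X)

Maximum entropy for 8 symbols: H_max = log_e(8) = 2.0794 nats
Actual entropy: H(X) = 2.0076 nats
Redundancy: R = 2.0794 - 2.0076 = 0.0719 nats

This redundancy represents potential for compression: the source could be compressed by 0.0719 nats per symbol.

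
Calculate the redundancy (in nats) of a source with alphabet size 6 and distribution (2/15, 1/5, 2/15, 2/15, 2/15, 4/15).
0.0428 nats

Redundancy measures how far a source is from maximum entropy:
R = H_max - H(X)

Maximum entropy for 6 symbols: H_max = log_e(6) = 1.7918 nats
Actual entropy: H(X) = 1.7490 nats
Redundancy: R = 1.7918 - 1.7490 = 0.0428 nats

This redundancy represents potential for compression: the source could be compressed by 0.0428 nats per symbol.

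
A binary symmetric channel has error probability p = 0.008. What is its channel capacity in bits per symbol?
0.9328 bits

For a binary symmetric channel (BSC) with error probability p:
Capacity C = 1 - H(p) bits per symbol

where H(p) = -p log₂(p) - (1-p) log₂(1-p) is the binary entropy function.

H(0.008) = 0.0672 bits
C = 1 - 0.0672 = 0.9328 bits per symbol

This means we can reliably transmit up to 0.9328 bits of information per channel use.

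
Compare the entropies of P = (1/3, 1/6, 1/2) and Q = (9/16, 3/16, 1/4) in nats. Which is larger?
P

Computing entropies in nats:
H(P) = 1.0114
H(Q) = 0.9841

Distribution P has higher entropy.

Intuition: The distribution closer to uniform (more spread out) has higher entropy.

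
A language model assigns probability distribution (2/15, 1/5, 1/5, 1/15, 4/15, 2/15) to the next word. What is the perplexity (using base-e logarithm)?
5.5516

Perplexity is e^H (or exp(H) for natural log).

First, H = -Σ p log p = 1.7141 nats
Perplexity = e^1.7141 = 5.5516

Interpretation: The model's uncertainty is equivalent to choosing uniformly among 5.6 options.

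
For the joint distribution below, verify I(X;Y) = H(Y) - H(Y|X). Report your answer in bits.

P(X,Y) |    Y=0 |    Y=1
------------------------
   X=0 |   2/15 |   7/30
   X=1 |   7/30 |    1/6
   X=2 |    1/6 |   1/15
I(X;Y) = 0.0567 bits

Mutual information has multiple equivalent forms:
- I(X;Y) = H(X) - H(X|Y)
- I(X;Y) = H(Y) - H(Y|X)
- I(X;Y) = H(X) + H(Y) - H(X,Y)

Computing all quantities:
H(X) = 1.5494, H(Y) = 0.9968, H(X,Y) = 2.4895
H(X|Y) = 1.4927, H(Y|X) = 0.9401

Verification:
H(X) - H(X|Y) = 1.5494 - 1.4927 = 0.0567
H(Y) - H(Y|X) = 0.9968 - 0.9401 = 0.0567
H(X) + H(Y) - H(X,Y) = 1.5494 + 0.9968 - 2.4895 = 0.0567

All forms give I(X;Y) = 0.0567 bits. ✓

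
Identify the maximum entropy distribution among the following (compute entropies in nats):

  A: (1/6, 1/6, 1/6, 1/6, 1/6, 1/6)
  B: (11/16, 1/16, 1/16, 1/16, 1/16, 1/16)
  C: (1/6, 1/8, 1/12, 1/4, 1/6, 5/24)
A

For a discrete distribution over n outcomes, entropy is maximized by the uniform distribution.

Computing entropies:
H(A) = 1.7918 nats
H(B) = 1.1240 nats
H(C) = 1.7376 nats

The uniform distribution (where all probabilities equal 1/6) achieves the maximum entropy of log_e(6) = 1.7918 nats.

Distribution A has the highest entropy.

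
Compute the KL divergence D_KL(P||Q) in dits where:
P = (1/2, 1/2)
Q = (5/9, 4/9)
0.0027 dits

KL divergence: D_KL(P||Q) = Σ p(x) log(p(x)/q(x))

Computing term by term:
  x=0: 1/2 × log_10[(1/2)/(5/9)] = 1/2 × -0.0458 = -0.0229
  x=1: 1/2 × log_10[(1/2)/(4/9)] = 1/2 × 0.0512 = 0.0256

D_KL(P||Q) = 0.0027 dits

Note: KL divergence is always non-negative and equals 0 iff P = Q.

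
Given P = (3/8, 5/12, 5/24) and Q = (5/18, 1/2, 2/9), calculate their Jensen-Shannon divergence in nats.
0.0056 nats

Jensen-Shannon divergence is:
JSD(P||Q) = 0.5 × D_KL(P||M) + 0.5 × D_KL(Q||M)
where M = 0.5 × (P + Q) is the mixture distribution.

M = 0.5 × (3/8, 5/12, 5/24) + 0.5 × (5/18, 1/2, 2/9) = (0.326389, 11/24, 0.215278)

D_KL(P||M) = 0.0055 nats
D_KL(Q||M) = 0.0058 nats

JSD(P||Q) = 0.5 × 0.0055 + 0.5 × 0.0058 = 0.0056 nats

Unlike KL divergence, JSD is symmetric and bounded: 0 ≤ JSD ≤ log(2).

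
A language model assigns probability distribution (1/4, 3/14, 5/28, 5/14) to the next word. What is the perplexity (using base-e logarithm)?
3.8653

Perplexity is e^H (or exp(H) for natural log).

First, H = -Σ p log p = 1.3520 nats
Perplexity = e^1.3520 = 3.8653

Interpretation: The model's uncertainty is equivalent to choosing uniformly among 3.9 options.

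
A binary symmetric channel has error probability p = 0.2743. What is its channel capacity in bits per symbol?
0.1524 bits

For a binary symmetric channel (BSC) with error probability p:
Capacity C = 1 - H(p) bits per symbol

where H(p) = -p log₂(p) - (1-p) log₂(1-p) is the binary entropy function.

H(0.2743) = 0.8476 bits
C = 1 - 0.8476 = 0.1524 bits per symbol

This means we can reliably transmit up to 0.1524 bits of information per channel use.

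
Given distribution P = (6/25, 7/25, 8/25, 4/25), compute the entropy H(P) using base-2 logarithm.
1.9574 bits

Shannon entropy is H(X) = -Σ p(x) log p(x).

For P = (6/25, 7/25, 8/25, 4/25):
H = -6/25 × log_2(6/25) -7/25 × log_2(7/25) -8/25 × log_2(8/25) -4/25 × log_2(4/25)
H = 1.9574 bits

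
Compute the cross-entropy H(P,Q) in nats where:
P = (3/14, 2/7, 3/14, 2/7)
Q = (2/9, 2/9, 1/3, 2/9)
1.4172 nats

Cross-entropy: H(P,Q) = -Σ p(x) log q(x)

Alternatively: H(P,Q) = H(P) + D_KL(P||Q)
H(P) = 1.3761 nats
D_KL(P||Q) = 0.0411 nats

H(P,Q) = 1.3761 + 0.0411 = 1.4172 nats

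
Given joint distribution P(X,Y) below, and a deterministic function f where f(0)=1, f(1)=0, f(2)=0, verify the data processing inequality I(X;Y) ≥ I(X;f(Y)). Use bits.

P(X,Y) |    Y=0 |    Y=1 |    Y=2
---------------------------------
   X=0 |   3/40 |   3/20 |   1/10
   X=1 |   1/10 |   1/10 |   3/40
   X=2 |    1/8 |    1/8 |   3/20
I(X;Y) = 0.0184, I(X;f(Y)) = 0.0095, inequality holds: 0.0184 ≥ 0.0095

Data Processing Inequality: For any Markov chain X → Y → Z, we have I(X;Y) ≥ I(X;Z).

Here Z = f(Y) is a deterministic function of Y, forming X → Y → Z.

Original I(X;Y) = 0.0184 bits

After applying f:
P(X,Z) where Z=f(Y):
- P(X,Z=0) = P(X,Y=1) + P(X,Y=2)
- P(X,Z=1) = P(X,Y=0)

I(X;Z) = I(X;f(Y)) = 0.0095 bits

Verification: 0.0184 ≥ 0.0095 ✓

Information cannot be created by processing; the function f can only lose information about X.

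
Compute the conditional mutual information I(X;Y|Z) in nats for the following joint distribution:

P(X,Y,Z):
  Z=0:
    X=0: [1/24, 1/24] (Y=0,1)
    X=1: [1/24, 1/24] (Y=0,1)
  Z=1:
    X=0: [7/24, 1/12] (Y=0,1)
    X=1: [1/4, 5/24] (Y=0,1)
0.0251 nats

Conditional mutual information: I(X;Y|Z) = H(X|Z) + H(Y|Z) - H(X,Y|Z)

H(Z) = 0.4506
H(X,Z) = 1.1395 → H(X|Z) = 0.6890
H(Y,Z) = 1.1056 → H(Y|Z) = 0.6551
H(X,Y,Z) = 1.7695 → H(X,Y|Z) = 1.3189

I(X;Y|Z) = 0.6890 + 0.6551 - 1.3189 = 0.0251 nats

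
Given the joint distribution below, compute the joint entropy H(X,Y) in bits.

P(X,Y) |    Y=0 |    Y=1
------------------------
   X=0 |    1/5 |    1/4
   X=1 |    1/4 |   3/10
1.9855 bits

Joint entropy is H(X,Y) = -Σ_{x,y} p(x,y) log p(x,y).

Summing over all non-zero entries:
H(X,Y) = -[1/5·log_2(1/5) + 1/4·log_2(1/4) + 1/4·log_2(1/4) + 3/10·log_2(3/10)]
H(X,Y) = 1.9855 bits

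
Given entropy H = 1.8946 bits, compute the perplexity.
3.7182

Perplexity is 2^H (or exp(H) for natural log).

H = 1.8946 bits
Perplexity = 2^1.8946 = 3.7182

Interpretation: The model's uncertainty is equivalent to choosing uniformly among 3.7 options.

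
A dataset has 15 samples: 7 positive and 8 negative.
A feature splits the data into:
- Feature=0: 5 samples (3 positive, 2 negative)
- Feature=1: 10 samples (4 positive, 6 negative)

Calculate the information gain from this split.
0.0258 bits

Information Gain = H(Y) - H(Y|Feature)

Before split:
P(positive) = 7/15 = 0.4667
H(Y) = 0.9968 bits

After split:
Feature=0: H = 0.9710 bits (weight = 5/15)
Feature=1: H = 0.9710 bits (weight = 10/15)
H(Y|Feature) = (5/15)×0.9710 + (10/15)×0.9710 = 0.9710 bits

Information Gain = 0.9968 - 0.9710 = 0.0258 bits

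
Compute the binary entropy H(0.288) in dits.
0.2607 dits

The binary entropy function is:
H(p) = -p log(p) - (1-p) log(1-p)

H(0.288) = -0.288 × log_10(0.288) - 0.712 × log_10(0.712)
H(0.288) = 0.2607 dits

Note: Binary entropy is maximized at p=0.5 (H=1 bit) and minimized at p=0 or p=1 (H=0).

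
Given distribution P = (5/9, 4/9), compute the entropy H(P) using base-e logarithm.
0.6870 nats

Shannon entropy is H(X) = -Σ p(x) log p(x).

For P = (5/9, 4/9):
H = -5/9 × log_e(5/9) -4/9 × log_e(4/9)
H = 0.6870 nats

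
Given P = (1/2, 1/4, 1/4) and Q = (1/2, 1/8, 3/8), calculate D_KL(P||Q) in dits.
0.0312 dits

KL divergence: D_KL(P||Q) = Σ p(x) log(p(x)/q(x))

Computing term by term:
  x=0: 1/2 × log_10[(1/2)/(1/2)] = 1/2 × 0.0000 = 0.0000
  x=1: 1/4 × log_10[(1/4)/(1/8)] = 1/4 × 0.3010 = 0.0753
  x=2: 1/4 × log_10[(1/4)/(3/8)] = 1/4 × -0.1761 = -0.0440

D_KL(P||Q) = 0.0312 dits

Note: KL divergence is always non-negative and equals 0 iff P = Q.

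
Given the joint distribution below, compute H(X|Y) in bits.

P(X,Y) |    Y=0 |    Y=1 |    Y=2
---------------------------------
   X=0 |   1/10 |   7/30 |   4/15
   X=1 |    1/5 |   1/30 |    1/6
0.8370 bits

Using the chain rule: H(X|Y) = H(X,Y) - H(Y)

First, compute H(X,Y) = 2.3894 bits

Marginal P(Y) = (3/10, 4/15, 13/30)
H(Y) = 1.5524 bits

H(X|Y) = H(X,Y) - H(Y) = 2.3894 - 1.5524 = 0.8370 bits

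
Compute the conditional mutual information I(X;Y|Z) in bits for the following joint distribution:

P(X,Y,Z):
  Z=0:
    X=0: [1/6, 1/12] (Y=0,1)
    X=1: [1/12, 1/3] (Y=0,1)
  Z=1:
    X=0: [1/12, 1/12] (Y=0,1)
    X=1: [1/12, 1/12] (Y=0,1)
0.1059 bits

Conditional mutual information: I(X;Y|Z) = H(X|Z) + H(Y|Z) - H(X,Y|Z)

H(Z) = 0.9183
H(X,Z) = 1.8879 → H(X|Z) = 0.9696
H(Y,Z) = 1.8879 → H(Y|Z) = 0.9696
H(X,Y,Z) = 2.7516 → H(X,Y|Z) = 1.8333

I(X;Y|Z) = 0.9696 + 0.9696 - 1.8333 = 0.1059 bits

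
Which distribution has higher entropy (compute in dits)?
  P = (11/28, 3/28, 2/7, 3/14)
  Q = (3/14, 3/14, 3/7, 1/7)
Q

Computing entropies in dits:
H(P) = 0.5621
H(Q) = 0.5651

Distribution Q has higher entropy.

Intuition: The distribution closer to uniform (more spread out) has higher entropy.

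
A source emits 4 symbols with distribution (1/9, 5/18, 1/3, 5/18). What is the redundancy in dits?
0.0279 dits

Redundancy measures how far a source is from maximum entropy:
R = H_max - H(X)

Maximum entropy for 4 symbols: H_max = log_10(4) = 0.6021 dits
Actual entropy: H(X) = 0.5741 dits
Redundancy: R = 0.6021 - 0.5741 = 0.0279 dits

This redundancy represents potential for compression: the source could be compressed by 0.0279 dits per symbol.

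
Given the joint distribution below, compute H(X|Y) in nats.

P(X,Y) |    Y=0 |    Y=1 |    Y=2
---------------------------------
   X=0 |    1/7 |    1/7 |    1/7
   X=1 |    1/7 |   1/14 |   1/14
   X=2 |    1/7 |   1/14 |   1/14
1.0650 nats

Using the chain rule: H(X|Y) = H(X,Y) - H(Y)

First, compute H(X,Y) = 2.1440 nats

Marginal P(Y) = (3/7, 2/7, 2/7)
H(Y) = 1.0790 nats

H(X|Y) = H(X,Y) - H(Y) = 2.1440 - 1.0790 = 1.0650 nats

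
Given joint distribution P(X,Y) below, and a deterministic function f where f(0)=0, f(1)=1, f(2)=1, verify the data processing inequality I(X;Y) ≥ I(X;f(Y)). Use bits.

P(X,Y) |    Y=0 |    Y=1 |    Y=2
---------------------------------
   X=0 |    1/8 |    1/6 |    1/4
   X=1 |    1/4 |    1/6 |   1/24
I(X;Y) = 0.1447, I(X;f(Y)) = 0.0767, inequality holds: 0.1447 ≥ 0.0767

Data Processing Inequality: For any Markov chain X → Y → Z, we have I(X;Y) ≥ I(X;Z).

Here Z = f(Y) is a deterministic function of Y, forming X → Y → Z.

Original I(X;Y) = 0.1447 bits

After applying f:
P(X,Z) where Z=f(Y):
- P(X,Z=0) = P(X,Y=0)
- P(X,Z=1) = P(X,Y=1) + P(X,Y=2)

I(X;Z) = I(X;f(Y)) = 0.0767 bits

Verification: 0.1447 ≥ 0.0767 ✓

Information cannot be created by processing; the function f can only lose information about X.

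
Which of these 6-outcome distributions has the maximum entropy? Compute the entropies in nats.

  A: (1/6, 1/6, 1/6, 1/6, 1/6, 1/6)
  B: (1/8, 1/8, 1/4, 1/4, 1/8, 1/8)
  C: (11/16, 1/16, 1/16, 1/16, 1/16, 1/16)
A

For a discrete distribution over n outcomes, entropy is maximized by the uniform distribution.

Computing entropies:
H(A) = 1.7918 nats
H(B) = 1.7329 nats
H(C) = 1.1240 nats

The uniform distribution (where all probabilities equal 1/6) achieves the maximum entropy of log_e(6) = 1.7918 nats.

Distribution A has the highest entropy.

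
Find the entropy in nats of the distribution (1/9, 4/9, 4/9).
0.9650 nats

Shannon entropy is H(X) = -Σ p(x) log p(x).

For P = (1/9, 4/9, 4/9):
H = -1/9 × log_e(1/9) -4/9 × log_e(4/9) -4/9 × log_e(4/9)
H = 0.9650 nats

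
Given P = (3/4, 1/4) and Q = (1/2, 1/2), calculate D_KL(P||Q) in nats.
0.1308 nats

KL divergence: D_KL(P||Q) = Σ p(x) log(p(x)/q(x))

Computing term by term:
  x=0: 3/4 × log_e[(3/4)/(1/2)] = 3/4 × 0.4055 = 0.3041
  x=1: 1/4 × log_e[(1/4)/(1/2)] = 1/4 × -0.6931 = -0.1733

D_KL(P||Q) = 0.1308 nats

Note: KL divergence is always non-negative and equals 0 iff P = Q.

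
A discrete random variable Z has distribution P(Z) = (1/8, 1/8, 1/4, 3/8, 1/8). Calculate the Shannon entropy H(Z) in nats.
1.4942 nats

Shannon entropy is H(X) = -Σ p(x) log p(x).

For P = (1/8, 1/8, 1/4, 3/8, 1/8):
H = -1/8 × log_e(1/8) -1/8 × log_e(1/8) -1/4 × log_e(1/4) -3/8 × log_e(3/8) -1/8 × log_e(1/8)
H = 1.4942 nats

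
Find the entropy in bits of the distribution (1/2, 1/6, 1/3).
1.4591 bits

Shannon entropy is H(X) = -Σ p(x) log p(x).

For P = (1/2, 1/6, 1/3):
H = -1/2 × log_2(1/2) -1/6 × log_2(1/6) -1/3 × log_2(1/3)
H = 1.4591 bits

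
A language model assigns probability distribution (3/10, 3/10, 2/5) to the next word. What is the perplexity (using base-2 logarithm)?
2.9710

Perplexity is 2^H (or exp(H) for natural log).

First, H = -Σ p log p = 1.5710 bits
Perplexity = 2^1.5710 = 2.9710

Interpretation: The model's uncertainty is equivalent to choosing uniformly among 3.0 options.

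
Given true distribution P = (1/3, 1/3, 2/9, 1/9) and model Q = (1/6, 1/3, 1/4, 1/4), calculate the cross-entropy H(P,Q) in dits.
0.6191 dits

Cross-entropy: H(P,Q) = -Σ p(x) log q(x)

Alternatively: H(P,Q) = H(P) + D_KL(P||Q)
H(P) = 0.5693 dits
D_KL(P||Q) = 0.0498 dits

H(P,Q) = 0.5693 + 0.0498 = 0.6191 dits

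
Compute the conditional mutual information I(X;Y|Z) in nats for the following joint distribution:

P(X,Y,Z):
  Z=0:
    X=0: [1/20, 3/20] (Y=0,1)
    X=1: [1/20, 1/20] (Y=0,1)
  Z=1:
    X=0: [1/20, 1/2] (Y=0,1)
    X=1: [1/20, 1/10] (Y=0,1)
0.0332 nats

Conditional mutual information: I(X;Y|Z) = H(X|Z) + H(Y|Z) - H(X,Y|Z)

H(Z) = 0.6109
H(X,Z) = 1.1655 → H(X|Z) = 0.5547
H(Y,Z) = 1.0889 → H(Y|Z) = 0.4780
H(X,Y,Z) = 1.6103 → H(X,Y|Z) = 0.9995

I(X;Y|Z) = 0.5547 + 0.4780 - 0.9995 = 0.0332 nats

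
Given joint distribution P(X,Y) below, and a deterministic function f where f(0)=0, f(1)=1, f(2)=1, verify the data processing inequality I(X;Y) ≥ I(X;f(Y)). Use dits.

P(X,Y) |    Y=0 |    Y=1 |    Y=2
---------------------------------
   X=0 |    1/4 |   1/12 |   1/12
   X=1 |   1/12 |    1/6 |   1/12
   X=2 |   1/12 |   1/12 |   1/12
I(X;Y) = 0.0262, I(X;f(Y)) = 0.0227, inequality holds: 0.0262 ≥ 0.0227

Data Processing Inequality: For any Markov chain X → Y → Z, we have I(X;Y) ≥ I(X;Z).

Here Z = f(Y) is a deterministic function of Y, forming X → Y → Z.

Original I(X;Y) = 0.0262 dits

After applying f:
P(X,Z) where Z=f(Y):
- P(X,Z=0) = P(X,Y=0)
- P(X,Z=1) = P(X,Y=1) + P(X,Y=2)

I(X;Z) = I(X;f(Y)) = 0.0227 dits

Verification: 0.0262 ≥ 0.0227 ✓

Information cannot be created by processing; the function f can only lose information about X.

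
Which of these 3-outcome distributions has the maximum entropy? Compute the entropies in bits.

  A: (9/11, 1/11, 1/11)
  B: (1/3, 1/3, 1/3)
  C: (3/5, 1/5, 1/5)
B

For a discrete distribution over n outcomes, entropy is maximized by the uniform distribution.

Computing entropies:
H(A) = 0.8659 bits
H(B) = 1.5850 bits
H(C) = 1.3710 bits

The uniform distribution (where all probabilities equal 1/3) achieves the maximum entropy of log_2(3) = 1.5850 bits.

Distribution B has the highest entropy.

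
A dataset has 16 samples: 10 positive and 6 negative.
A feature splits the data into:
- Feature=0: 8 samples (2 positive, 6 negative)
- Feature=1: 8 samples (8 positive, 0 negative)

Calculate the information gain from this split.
0.5488 bits

Information Gain = H(Y) - H(Y|Feature)

Before split:
P(positive) = 10/16 = 0.6250
H(Y) = 0.9544 bits

After split:
Feature=0: H = 0.8113 bits (weight = 8/16)
Feature=1: H = 0.0000 bits (weight = 8/16)
H(Y|Feature) = (8/16)×0.8113 + (8/16)×0.0000 = 0.4056 bits

Information Gain = 0.9544 - 0.4056 = 0.5488 bits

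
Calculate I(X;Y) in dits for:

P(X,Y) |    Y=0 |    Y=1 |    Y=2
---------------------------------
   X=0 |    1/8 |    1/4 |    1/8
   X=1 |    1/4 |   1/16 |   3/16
0.0381 dits

Mutual information: I(X;Y) = H(X) + H(Y) - H(X,Y)

Marginals:
P(X) = (1/2, 1/2), H(X) = 0.3010 dits
P(Y) = (3/8, 5/16, 5/16), H(Y) = 0.4755 dits

Joint entropy: H(X,Y) = 0.7384 dits

I(X;Y) = 0.3010 + 0.4755 - 0.7384 = 0.0381 dits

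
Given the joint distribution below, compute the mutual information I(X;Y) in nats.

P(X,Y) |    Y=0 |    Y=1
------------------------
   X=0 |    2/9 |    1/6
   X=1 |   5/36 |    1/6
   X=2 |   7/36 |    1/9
0.0106 nats

Mutual information: I(X;Y) = H(X) + H(Y) - H(X,Y)

Marginals:
P(X) = (7/18, 11/36, 11/36), H(X) = 1.0918 nats
P(Y) = (5/9, 4/9), H(Y) = 0.6870 nats

Joint entropy: H(X,Y) = 1.7682 nats

I(X;Y) = 1.0918 + 0.6870 - 1.7682 = 0.0106 nats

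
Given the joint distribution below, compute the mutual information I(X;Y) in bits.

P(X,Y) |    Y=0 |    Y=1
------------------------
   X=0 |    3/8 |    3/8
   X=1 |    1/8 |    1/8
0.0000 bits

Mutual information: I(X;Y) = H(X) + H(Y) - H(X,Y)

Marginals:
P(X) = (3/4, 1/4), H(X) = 0.8113 bits
P(Y) = (1/2, 1/2), H(Y) = 1.0000 bits

Joint entropy: H(X,Y) = 1.8113 bits

I(X;Y) = 0.8113 + 1.0000 - 1.8113 = 0.0000 bits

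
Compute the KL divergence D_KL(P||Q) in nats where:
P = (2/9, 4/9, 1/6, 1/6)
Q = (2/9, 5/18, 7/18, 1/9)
0.1353 nats

KL divergence: D_KL(P||Q) = Σ p(x) log(p(x)/q(x))

Computing term by term:
  x=0: 2/9 × log_e[(2/9)/(2/9)] = 2/9 × 0.0000 = 0.0000
  x=1: 4/9 × log_e[(4/9)/(5/18)] = 4/9 × 0.4700 = 0.2089
  x=2: 1/6 × log_e[(1/6)/(7/18)] = 1/6 × -0.8473 = -0.1412
  x=3: 1/6 × log_e[(1/6)/(1/9)] = 1/6 × 0.4055 = 0.0676

D_KL(P||Q) = 0.1353 nats

Note: KL divergence is always non-negative and equals 0 iff P = Q.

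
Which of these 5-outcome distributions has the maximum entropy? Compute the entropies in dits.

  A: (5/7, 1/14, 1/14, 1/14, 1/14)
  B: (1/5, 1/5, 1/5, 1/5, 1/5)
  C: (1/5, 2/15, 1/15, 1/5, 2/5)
B

For a discrete distribution over n outcomes, entropy is maximized by the uniform distribution.

Computing entropies:
H(A) = 0.4318 dits
H(B) = 0.6990 dits
H(C) = 0.6338 dits

The uniform distribution (where all probabilities equal 1/5) achieves the maximum entropy of log_10(5) = 0.6990 dits.

Distribution B has the highest entropy.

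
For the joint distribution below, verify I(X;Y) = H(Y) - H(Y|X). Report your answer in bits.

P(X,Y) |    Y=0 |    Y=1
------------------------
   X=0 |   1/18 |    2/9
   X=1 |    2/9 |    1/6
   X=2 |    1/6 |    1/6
I(X;Y) = 0.0741 bits

Mutual information has multiple equivalent forms:
- I(X;Y) = H(X) - H(X|Y)
- I(X;Y) = H(Y) - H(Y|X)
- I(X;Y) = H(X) + H(Y) - H(X,Y)

Computing all quantities:
H(X) = 1.5715, H(Y) = 0.9911, H(X,Y) = 2.4886
H(X|Y) = 1.4975, H(Y|X) = 0.9170

Verification:
H(X) - H(X|Y) = 1.5715 - 1.4975 = 0.0741
H(Y) - H(Y|X) = 0.9911 - 0.9170 = 0.0741
H(X) + H(Y) - H(X,Y) = 1.5715 + 0.9911 - 2.4886 = 0.0741

All forms give I(X;Y) = 0.0741 bits. ✓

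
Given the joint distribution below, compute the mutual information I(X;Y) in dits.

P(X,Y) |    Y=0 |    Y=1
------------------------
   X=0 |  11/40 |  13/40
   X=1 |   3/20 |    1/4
0.0015 dits

Mutual information: I(X;Y) = H(X) + H(Y) - H(X,Y)

Marginals:
P(X) = (3/5, 2/5), H(X) = 0.2923 dits
P(Y) = (17/40, 23/40), H(Y) = 0.2961 dits

Joint entropy: H(X,Y) = 0.5869 dits

I(X;Y) = 0.2923 + 0.2961 - 0.5869 = 0.0015 dits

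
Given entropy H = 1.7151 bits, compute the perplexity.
3.2832

Perplexity is 2^H (or exp(H) for natural log).

H = 1.7151 bits
Perplexity = 2^1.7151 = 3.2832

Interpretation: The model's uncertainty is equivalent to choosing uniformly among 3.3 options.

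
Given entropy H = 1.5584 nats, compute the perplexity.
4.7512

Perplexity is e^H (or exp(H) for natural log).

H = 1.5584 nats
Perplexity = e^1.5584 = 4.7512

Interpretation: The model's uncertainty is equivalent to choosing uniformly among 4.8 options.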